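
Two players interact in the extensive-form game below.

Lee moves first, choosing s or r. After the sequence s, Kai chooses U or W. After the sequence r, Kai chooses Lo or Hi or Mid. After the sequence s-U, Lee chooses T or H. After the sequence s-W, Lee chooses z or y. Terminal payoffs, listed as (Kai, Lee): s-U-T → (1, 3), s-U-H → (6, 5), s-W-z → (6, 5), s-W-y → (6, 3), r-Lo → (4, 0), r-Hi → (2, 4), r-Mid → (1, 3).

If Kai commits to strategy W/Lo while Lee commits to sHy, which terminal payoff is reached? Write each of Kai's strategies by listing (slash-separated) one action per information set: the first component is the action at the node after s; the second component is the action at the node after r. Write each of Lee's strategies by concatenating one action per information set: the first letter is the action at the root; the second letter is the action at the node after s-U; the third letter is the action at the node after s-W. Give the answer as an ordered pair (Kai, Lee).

(6, 3)

Trace the play path from the root:
  Lee plays s
  Kai plays W at [s]
  Lee plays y at [s-W]
→ terminal payoff (6, 3).
(Kai's choice at the node after r is never reached on this path, so it doesn't affect the outcome.)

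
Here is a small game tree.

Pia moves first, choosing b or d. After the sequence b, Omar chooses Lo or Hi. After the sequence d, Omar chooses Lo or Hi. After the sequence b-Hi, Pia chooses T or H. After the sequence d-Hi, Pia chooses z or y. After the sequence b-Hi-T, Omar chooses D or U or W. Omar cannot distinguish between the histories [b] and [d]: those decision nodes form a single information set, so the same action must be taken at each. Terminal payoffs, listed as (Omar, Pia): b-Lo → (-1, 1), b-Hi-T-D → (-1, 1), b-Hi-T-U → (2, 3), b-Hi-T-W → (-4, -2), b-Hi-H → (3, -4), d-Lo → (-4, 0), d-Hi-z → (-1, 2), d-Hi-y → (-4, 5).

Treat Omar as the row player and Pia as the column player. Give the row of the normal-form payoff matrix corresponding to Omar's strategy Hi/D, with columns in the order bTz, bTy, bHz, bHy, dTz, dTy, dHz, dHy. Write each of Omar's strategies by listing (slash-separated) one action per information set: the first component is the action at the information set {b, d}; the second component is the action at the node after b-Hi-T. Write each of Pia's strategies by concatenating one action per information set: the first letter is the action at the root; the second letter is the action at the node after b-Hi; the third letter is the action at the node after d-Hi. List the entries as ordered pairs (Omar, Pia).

vs bTz: Pia plays b → Omar plays Hi at [b] → Pia plays T at [b-Hi] → Omar plays D at [b-Hi-T] → (-1, 1)
vs bTy: Pia plays b → Omar plays Hi at [b] → Pia plays T at [b-Hi] → Omar plays D at [b-Hi-T] → (-1, 1)
vs bHz: Pia plays b → Omar plays Hi at [b] → Pia plays H at [b-Hi] → (3, -4)
vs bHy: Pia plays b → Omar plays Hi at [b] → Pia plays H at [b-Hi] → (3, -4)
vs dTz: Pia plays d → Omar plays Hi at [d] → Pia plays z at [d-Hi] → (-1, 2)
vs dTy: Pia plays d → Omar plays Hi at [d] → Pia plays y at [d-Hi] → (-4, 5)
vs dHz: Pia plays d → Omar plays Hi at [d] → Pia plays z at [d-Hi] → (-1, 2)
vs dHy: Pia plays d → Omar plays Hi at [d] → Pia plays y at [d-Hi] → (-4, 5)

(-1,1) (-1,1) (3,-4) (3,-4) (-1,2) (-4,5) (-1,2) (-4,5)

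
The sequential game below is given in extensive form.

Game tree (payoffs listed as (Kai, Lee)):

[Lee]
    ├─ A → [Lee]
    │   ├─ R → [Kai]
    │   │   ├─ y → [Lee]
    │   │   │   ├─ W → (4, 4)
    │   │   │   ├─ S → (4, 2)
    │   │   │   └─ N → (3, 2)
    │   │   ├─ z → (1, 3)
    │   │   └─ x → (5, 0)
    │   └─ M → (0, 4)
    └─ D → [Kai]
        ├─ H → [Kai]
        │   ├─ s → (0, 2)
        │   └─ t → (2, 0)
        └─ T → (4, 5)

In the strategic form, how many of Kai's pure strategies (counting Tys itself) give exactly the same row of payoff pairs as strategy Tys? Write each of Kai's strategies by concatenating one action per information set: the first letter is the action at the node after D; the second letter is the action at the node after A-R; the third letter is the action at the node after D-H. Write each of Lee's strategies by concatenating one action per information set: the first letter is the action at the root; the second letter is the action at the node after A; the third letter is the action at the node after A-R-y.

2

Row for Tys (columns ARW, ARS, ARN, AMW, AMS, AMN, DRW, DRS, DRN, DMW, DMS, DMN): (4,4) (4,2) (3,2) (0,4) (0,4) (0,4) (4,5) (4,5) (4,5) (4,5) (4,5) (4,5).
Under Tys, Kai's choice at the node after D-H can never be reached regardless of what Lee does, so varying those choices leaves every outcome unchanged.
Holding the reachable choices fixed and varying the unreachable one freely already gives 2 equivalent strategies.
No other strategy reproduces this row, so those 2 are the full class: Tys, Tyt.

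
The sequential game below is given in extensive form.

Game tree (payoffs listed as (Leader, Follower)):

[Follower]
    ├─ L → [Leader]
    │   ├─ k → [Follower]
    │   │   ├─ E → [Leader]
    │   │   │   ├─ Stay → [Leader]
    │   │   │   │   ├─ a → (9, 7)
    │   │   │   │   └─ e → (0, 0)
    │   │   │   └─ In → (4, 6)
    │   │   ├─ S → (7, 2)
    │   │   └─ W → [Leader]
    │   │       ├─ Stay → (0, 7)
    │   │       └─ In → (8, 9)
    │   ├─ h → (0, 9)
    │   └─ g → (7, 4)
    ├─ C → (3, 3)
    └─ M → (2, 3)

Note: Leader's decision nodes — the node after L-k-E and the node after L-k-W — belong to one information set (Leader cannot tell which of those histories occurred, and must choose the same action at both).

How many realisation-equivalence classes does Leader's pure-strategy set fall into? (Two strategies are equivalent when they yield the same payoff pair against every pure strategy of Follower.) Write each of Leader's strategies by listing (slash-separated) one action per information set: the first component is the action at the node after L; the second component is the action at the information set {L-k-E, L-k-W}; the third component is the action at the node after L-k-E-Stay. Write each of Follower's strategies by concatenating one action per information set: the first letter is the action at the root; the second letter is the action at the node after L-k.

5

Leader has 12 pure strategies: k/Stay/a, k/Stay/e, k/In/a, k/In/e, h/Stay/a, h/Stay/e, h/In/a, h/In/e, g/Stay/a, g/Stay/e, g/In/a, g/In/e. Columns: LE, LS, LW, CE, CS, CW, ME, MS, MW.
{k/Stay/a} → row (9,7) (7,2) (0,7) (3,3) (3,3) (3,3) (2,3) (2,3) (2,3)
{k/Stay/e} → row (0,0) (7,2) (0,7) (3,3) (3,3) (3,3) (2,3) (2,3) (2,3)
{k/In/a, k/In/e} → row (4,6) (7,2) (8,9) (3,3) (3,3) (3,3) (2,3) (2,3) (2,3)
{h/Stay/a, h/Stay/e, h/In/a, h/In/e} → row (0,9) (0,9) (0,9) (3,3) (3,3) (3,3) (2,3) (2,3) (2,3)
{g/Stay/a, g/Stay/e, g/In/a, g/In/e} → row (7,4) (7,4) (7,4) (3,3) (3,3) (3,3) (2,3) (2,3) (2,3)
That's 5 distinct rows out of 12 strategies.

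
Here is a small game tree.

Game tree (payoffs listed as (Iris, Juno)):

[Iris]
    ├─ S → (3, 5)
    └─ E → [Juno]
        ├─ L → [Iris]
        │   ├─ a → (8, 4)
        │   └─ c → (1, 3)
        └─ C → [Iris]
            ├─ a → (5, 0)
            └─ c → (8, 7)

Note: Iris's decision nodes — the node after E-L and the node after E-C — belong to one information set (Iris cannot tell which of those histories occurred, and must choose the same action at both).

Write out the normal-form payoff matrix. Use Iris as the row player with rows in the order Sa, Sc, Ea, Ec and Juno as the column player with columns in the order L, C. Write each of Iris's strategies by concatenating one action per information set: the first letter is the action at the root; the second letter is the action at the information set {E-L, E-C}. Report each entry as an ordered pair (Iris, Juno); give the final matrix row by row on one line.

Row Sa: L→(3,5), C→(3,5)
Row Sc: L→(3,5), C→(3,5)
Row Ea: L→(8,4), C→(5,0)
Row Ec: L→(1,3), C→(8,7)

Sa: (3,5) (3,5) | Sc: (3,5) (3,5) | Ea: (8,4) (5,0) | Ec: (1,3) (8,7)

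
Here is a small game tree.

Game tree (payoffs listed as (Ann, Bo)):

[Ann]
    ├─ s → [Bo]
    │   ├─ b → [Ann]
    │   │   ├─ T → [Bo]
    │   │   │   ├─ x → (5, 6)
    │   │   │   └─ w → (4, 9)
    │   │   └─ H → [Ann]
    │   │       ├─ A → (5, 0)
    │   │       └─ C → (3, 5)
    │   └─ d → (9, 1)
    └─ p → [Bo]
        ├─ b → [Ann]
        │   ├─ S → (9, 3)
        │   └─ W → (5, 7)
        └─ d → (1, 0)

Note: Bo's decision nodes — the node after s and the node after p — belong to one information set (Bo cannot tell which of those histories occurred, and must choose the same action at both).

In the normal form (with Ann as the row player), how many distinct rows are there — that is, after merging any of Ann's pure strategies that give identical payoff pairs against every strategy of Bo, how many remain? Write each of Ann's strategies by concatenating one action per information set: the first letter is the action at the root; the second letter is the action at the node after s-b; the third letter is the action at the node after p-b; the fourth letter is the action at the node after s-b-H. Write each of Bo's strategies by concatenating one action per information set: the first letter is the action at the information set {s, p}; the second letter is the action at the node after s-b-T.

Ann has 16 pure strategies: sTSA, sTSC, sTWA, sTWC, sHSA, sHSC, sHWA, sHWC, pTSA, pTSC, pTWA, pTWC, pHSA, pHSC, pHWA, pHWC. Columns: bx, bw, dx, dw.
{sTSA, sTSC, sTWA, sTWC} → row (5,6) (4,9) (9,1) (9,1)
{sHSA, sHWA} → row (5,0) (5,0) (9,1) (9,1)
{sHSC, sHWC} → row (3,5) (3,5) (9,1) (9,1)
{pTSA, pTSC, pHSA, pHSC} → row (9,3) (9,3) (1,0) (1,0)
{pTWA, pTWC, pHWA, pHWC} → row (5,7) (5,7) (1,0) (1,0)
That's 5 distinct rows out of 16 strategies.

5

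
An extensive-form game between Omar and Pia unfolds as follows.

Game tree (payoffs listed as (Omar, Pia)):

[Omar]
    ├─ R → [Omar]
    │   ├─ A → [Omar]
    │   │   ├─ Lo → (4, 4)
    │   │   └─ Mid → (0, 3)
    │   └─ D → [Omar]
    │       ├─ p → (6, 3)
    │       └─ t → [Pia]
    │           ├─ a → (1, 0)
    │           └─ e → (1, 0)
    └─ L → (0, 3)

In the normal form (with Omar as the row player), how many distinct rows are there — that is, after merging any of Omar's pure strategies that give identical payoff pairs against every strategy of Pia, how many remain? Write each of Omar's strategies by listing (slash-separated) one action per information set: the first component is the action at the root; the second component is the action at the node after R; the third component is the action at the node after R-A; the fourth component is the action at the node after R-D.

4

Omar has 16 pure strategies: R/A/Lo/p, R/A/Lo/t, R/A/Mid/p, R/A/Mid/t, R/D/Lo/p, R/D/Lo/t, R/D/Mid/p, R/D/Mid/t, L/A/Lo/p, L/A/Lo/t, L/A/Mid/p, L/A/Mid/t, L/D/Lo/p, L/D/Lo/t, L/D/Mid/p, L/D/Mid/t. Columns: a, e.
{R/A/Lo/p, R/A/Lo/t} → row (4,4) (4,4)
{R/A/Mid/p, R/A/Mid/t, L/A/Lo/p, L/A/Lo/t, L/A/Mid/p, L/A/Mid/t, L/D/Lo/p, L/D/Lo/t, L/D/Mid/p, L/D/Mid/t} → row (0,3) (0,3)
{R/D/Lo/p, R/D/Mid/p} → row (6,3) (6,3)
{R/D/Lo/t, R/D/Mid/t} → row (1,0) (1,0)
That's 4 distinct rows out of 16 strategies.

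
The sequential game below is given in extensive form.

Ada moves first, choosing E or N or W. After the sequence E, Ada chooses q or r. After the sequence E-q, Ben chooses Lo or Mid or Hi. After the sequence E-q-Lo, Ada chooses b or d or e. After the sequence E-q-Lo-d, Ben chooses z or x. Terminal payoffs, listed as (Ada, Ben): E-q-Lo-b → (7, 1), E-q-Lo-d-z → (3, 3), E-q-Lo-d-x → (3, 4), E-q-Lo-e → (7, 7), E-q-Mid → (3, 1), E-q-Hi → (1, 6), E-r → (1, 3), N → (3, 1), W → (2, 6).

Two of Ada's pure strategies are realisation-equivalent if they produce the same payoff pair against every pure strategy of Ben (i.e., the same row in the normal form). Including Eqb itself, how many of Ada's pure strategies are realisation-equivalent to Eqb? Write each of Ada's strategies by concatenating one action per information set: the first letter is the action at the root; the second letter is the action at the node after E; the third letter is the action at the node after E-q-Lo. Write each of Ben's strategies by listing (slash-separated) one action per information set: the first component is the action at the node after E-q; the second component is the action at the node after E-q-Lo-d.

Row for Eqb (columns Lo/z, Lo/x, Mid/z, Mid/x, Hi/z, Hi/x): (7,1) (7,1) (3,1) (3,1) (1,6) (1,6).
Every one of Ada's information sets is on the play path for some reply by Ben when Ada follows Eqb.
Changing the action at any of them therefore changes at least one column, so only Eqb itself gives this row.

1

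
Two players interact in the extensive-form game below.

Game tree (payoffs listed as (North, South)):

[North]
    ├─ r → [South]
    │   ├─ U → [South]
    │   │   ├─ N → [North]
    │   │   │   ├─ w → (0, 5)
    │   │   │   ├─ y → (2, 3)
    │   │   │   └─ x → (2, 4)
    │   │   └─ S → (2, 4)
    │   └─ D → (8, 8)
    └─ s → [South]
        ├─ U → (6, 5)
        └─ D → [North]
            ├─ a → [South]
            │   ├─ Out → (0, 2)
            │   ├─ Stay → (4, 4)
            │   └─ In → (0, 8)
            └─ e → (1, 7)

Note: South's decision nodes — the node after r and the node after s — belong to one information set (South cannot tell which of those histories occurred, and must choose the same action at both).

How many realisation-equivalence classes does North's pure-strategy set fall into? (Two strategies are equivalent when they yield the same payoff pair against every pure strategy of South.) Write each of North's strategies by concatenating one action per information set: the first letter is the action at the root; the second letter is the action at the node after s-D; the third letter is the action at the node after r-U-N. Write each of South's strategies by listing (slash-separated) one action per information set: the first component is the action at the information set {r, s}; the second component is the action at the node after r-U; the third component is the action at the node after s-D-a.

5

North has 12 pure strategies: raw, ray, rax, rew, rey, rex, saw, say, sax, sew, sey, sex. Columns: U/N/Out, U/N/Stay, U/N/In, U/S/Out, U/S/Stay, U/S/In, D/N/Out, D/N/Stay, D/N/In, D/S/Out, D/S/Stay, D/S/In.
{raw, rew} → row (0,5) (0,5) (0,5) (2,4) (2,4) (2,4) (8,8) (8,8) (8,8) (8,8) (8,8) (8,8)
{ray, rey} → row (2,3) (2,3) (2,3) (2,4) (2,4) (2,4) (8,8) (8,8) (8,8) (8,8) (8,8) (8,8)
{rax, rex} → row (2,4) (2,4) (2,4) (2,4) (2,4) (2,4) (8,8) (8,8) (8,8) (8,8) (8,8) (8,8)
{saw, say, sax} → row (6,5) (6,5) (6,5) (6,5) (6,5) (6,5) (0,2) (4,4) (0,8) (0,2) (4,4) (0,8)
{sew, sey, sex} → row (6,5) (6,5) (6,5) (6,5) (6,5) (6,5) (1,7) (1,7) (1,7) (1,7) (1,7) (1,7)
That's 5 distinct rows out of 12 strategies.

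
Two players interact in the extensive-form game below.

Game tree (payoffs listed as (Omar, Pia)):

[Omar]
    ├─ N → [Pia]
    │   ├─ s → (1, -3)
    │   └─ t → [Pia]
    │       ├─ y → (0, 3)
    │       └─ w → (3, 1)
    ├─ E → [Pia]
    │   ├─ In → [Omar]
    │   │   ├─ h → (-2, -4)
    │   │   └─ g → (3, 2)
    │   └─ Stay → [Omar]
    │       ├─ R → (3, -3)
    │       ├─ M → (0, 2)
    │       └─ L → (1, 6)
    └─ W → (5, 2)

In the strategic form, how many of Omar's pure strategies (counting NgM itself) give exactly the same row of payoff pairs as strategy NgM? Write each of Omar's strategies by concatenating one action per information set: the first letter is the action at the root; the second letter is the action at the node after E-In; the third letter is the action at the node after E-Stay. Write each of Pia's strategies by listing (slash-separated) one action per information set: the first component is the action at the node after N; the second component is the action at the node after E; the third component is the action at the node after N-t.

Row for NgM (columns s/In/y, s/In/w, s/Stay/y, s/Stay/w, t/In/y, t/In/w, t/Stay/y, t/Stay/w): (1,-3) (1,-3) (1,-3) (1,-3) (0,3) (3,1) (0,3) (3,1).
Under NgM, Omar's choice at the node after E-In and at the node after E-Stay can never be reached regardless of what Pia does, so varying those choices leaves every outcome unchanged.
Holding the reachable choices fixed and varying the unreachable ones freely already gives 2 × 3 = 6 equivalent strategies.
No other strategy reproduces this row, so those 6 are the full class: NhR, NhM, NhL, NgR, NgM, NgL.

6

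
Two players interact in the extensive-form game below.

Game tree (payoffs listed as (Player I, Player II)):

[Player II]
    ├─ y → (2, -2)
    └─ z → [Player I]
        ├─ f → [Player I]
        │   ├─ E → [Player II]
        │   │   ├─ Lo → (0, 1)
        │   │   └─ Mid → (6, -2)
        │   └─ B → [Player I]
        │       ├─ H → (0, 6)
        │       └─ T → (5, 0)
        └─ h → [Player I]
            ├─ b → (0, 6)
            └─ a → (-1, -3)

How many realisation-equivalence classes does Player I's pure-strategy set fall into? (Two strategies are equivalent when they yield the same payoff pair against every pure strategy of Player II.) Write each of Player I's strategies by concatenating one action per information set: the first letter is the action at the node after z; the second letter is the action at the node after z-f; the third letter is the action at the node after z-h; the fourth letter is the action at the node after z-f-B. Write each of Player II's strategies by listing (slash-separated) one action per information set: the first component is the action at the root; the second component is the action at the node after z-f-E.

4

Player I has 16 pure strategies: fEbH, fEbT, fEaH, fEaT, fBbH, fBbT, fBaH, fBaT, hEbH, hEbT, hEaH, hEaT, hBbH, hBbT, hBaH, hBaT. Columns: y/Lo, y/Mid, z/Lo, z/Mid.
{fEbH, fEbT, fEaH, fEaT} → row (2,-2) (2,-2) (0,1) (6,-2)
{fBbH, fBaH, hEbH, hEbT, hBbH, hBbT} → row (2,-2) (2,-2) (0,6) (0,6)
{fBbT, fBaT} → row (2,-2) (2,-2) (5,0) (5,0)
{hEaH, hEaT, hBaH, hBaT} → row (2,-2) (2,-2) (-1,-3) (-1,-3)
That's 4 distinct rows out of 16 strategies.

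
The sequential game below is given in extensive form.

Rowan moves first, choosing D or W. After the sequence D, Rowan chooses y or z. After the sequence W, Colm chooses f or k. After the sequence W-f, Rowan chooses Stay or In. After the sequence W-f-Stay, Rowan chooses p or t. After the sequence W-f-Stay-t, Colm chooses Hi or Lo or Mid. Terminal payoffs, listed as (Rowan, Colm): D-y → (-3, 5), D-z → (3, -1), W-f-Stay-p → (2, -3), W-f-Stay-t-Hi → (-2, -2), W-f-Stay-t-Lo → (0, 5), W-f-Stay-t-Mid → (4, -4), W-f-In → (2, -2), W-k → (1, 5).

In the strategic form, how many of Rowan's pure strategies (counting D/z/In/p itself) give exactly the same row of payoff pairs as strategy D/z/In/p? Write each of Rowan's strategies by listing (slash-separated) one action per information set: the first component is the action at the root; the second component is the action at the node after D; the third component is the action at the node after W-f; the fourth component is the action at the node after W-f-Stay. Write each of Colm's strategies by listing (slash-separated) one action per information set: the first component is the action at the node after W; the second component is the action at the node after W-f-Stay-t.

Row for D/z/In/p (columns f/Hi, f/Lo, f/Mid, k/Hi, k/Lo, k/Mid): (3,-1) (3,-1) (3,-1) (3,-1) (3,-1) (3,-1).
Under D/z/In/p, Rowan's choice at the node after W-f and at the node after W-f-Stay can never be reached regardless of what Colm does, so varying those choices leaves every outcome unchanged.
Holding the reachable choices fixed and varying the unreachable ones freely already gives 2 × 2 = 4 equivalent strategies.
No other strategy reproduces this row, so those 4 are the full class: D/z/Stay/p, D/z/Stay/t, D/z/In/p, D/z/In/t.

4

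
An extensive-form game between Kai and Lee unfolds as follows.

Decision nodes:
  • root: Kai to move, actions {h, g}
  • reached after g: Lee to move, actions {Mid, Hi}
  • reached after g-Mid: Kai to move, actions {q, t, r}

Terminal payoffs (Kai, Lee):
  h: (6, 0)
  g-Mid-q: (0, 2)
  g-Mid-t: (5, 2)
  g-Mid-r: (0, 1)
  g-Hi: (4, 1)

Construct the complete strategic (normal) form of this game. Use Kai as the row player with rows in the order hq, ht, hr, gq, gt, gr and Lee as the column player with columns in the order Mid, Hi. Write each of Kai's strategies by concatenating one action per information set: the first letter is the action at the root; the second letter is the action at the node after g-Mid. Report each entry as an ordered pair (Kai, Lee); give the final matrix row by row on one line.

Row hq: Mid→(6,0), Hi→(6,0)
Row ht: Mid→(6,0), Hi→(6,0)
Row hr: Mid→(6,0), Hi→(6,0)
Row gq: Mid→(0,2), Hi→(4,1)
Row gt: Mid→(5,2), Hi→(4,1)
Row gr: Mid→(0,1), Hi→(4,1)

hq: (6,0) (6,0) | ht: (6,0) (6,0) | hr: (6,0) (6,0) | gq: (0,2) (4,1) | gt: (5,2) (4,1) | gr: (0,1) (4,1)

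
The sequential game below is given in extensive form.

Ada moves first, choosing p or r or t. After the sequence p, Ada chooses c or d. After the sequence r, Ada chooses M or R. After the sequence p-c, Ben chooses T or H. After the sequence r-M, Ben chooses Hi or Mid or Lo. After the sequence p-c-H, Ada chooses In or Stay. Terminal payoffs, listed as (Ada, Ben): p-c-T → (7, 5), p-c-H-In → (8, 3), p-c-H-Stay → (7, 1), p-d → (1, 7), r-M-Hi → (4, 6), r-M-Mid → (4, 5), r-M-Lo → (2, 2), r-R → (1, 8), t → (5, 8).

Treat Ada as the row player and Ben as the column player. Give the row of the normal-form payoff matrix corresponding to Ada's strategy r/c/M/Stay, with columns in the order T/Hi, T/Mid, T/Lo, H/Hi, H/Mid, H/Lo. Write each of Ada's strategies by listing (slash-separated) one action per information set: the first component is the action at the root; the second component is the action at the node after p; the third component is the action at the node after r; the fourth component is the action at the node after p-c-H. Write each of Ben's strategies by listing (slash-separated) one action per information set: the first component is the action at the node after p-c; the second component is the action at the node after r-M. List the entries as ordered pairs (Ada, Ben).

(4,6) (4,5) (2,2) (4,6) (4,5) (2,2)

vs T/Hi: Ada plays r → Ada plays M at [r] → Ben plays Hi at [r-M] → (4, 6)
vs T/Mid: Ada plays r → Ada plays M at [r] → Ben plays Mid at [r-M] → (4, 5)
vs T/Lo: Ada plays r → Ada plays M at [r] → Ben plays Lo at [r-M] → (2, 2)
vs H/Hi: Ada plays r → Ada plays M at [r] → Ben plays Hi at [r-M] → (4, 6)
vs H/Mid: Ada plays r → Ada plays M at [r] → Ben plays Mid at [r-M] → (4, 5)
vs H/Lo: Ada plays r → Ada plays M at [r] → Ben plays Lo at [r-M] → (2, 2)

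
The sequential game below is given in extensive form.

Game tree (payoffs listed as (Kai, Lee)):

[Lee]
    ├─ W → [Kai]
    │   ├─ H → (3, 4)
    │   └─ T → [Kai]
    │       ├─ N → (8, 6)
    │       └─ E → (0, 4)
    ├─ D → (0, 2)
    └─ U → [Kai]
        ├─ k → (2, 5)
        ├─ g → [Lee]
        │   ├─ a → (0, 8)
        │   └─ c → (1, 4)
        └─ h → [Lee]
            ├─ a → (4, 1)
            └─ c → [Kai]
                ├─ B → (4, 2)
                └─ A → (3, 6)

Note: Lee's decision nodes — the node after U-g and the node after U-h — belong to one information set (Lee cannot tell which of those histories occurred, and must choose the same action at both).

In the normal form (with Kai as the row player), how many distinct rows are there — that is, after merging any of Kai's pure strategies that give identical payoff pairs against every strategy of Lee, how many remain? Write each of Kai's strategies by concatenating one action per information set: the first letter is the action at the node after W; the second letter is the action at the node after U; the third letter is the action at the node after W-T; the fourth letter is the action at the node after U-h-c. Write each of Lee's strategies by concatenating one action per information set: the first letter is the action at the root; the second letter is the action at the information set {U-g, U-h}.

12

Kai has 24 pure strategies: HkNB, HkNA, HkEB, HkEA, HgNB, HgNA, HgEB, HgEA, HhNB, HhNA, HhEB, HhEA, TkNB, TkNA, TkEB, TkEA, TgNB, TgNA, TgEB, TgEA, ThNB, ThNA, ThEB, ThEA. Columns: Wa, Wc, Da, Dc, Ua, Uc.
{HkNB, HkNA, HkEB, HkEA} → row (3,4) (3,4) (0,2) (0,2) (2,5) (2,5)
{HgNB, HgNA, HgEB, HgEA} → row (3,4) (3,4) (0,2) (0,2) (0,8) (1,4)
{HhNB, HhEB} → row (3,4) (3,4) (0,2) (0,2) (4,1) (4,2)
{HhNA, HhEA} → row (3,4) (3,4) (0,2) (0,2) (4,1) (3,6)
{TkNB, TkNA} → row (8,6) (8,6) (0,2) (0,2) (2,5) (2,5)
{TkEB, TkEA} → row (0,4) (0,4) (0,2) (0,2) (2,5) (2,5)
{TgNB, TgNA} → row (8,6) (8,6) (0,2) (0,2) (0,8) (1,4)
{TgEB, TgEA} → row (0,4) (0,4) (0,2) (0,2) (0,8) (1,4)
{ThNB} → row (8,6) (8,6) (0,2) (0,2) (4,1) (4,2)
{ThNA} → row (8,6) (8,6) (0,2) (0,2) (4,1) (3,6)
{ThEB} → row (0,4) (0,4) (0,2) (0,2) (4,1) (4,2)
{ThEA} → row (0,4) (0,4) (0,2) (0,2) (4,1) (3,6)
That's 12 distinct rows out of 24 strategies.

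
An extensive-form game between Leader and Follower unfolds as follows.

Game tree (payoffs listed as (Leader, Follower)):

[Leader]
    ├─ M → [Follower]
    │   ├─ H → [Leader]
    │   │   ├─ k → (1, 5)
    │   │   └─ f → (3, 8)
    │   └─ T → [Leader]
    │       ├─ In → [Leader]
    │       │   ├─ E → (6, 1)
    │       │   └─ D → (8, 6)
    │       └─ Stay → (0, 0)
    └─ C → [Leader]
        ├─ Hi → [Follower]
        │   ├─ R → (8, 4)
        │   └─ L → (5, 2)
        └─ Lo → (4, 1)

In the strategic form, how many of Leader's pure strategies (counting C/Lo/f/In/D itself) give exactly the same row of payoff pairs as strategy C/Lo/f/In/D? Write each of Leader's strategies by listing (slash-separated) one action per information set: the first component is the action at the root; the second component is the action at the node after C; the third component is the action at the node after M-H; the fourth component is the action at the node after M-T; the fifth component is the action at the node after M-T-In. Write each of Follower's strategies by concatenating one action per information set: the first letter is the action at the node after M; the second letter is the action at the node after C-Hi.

Row for C/Lo/f/In/D (columns HR, HL, TR, TL): (4,1) (4,1) (4,1) (4,1).
Under C/Lo/f/In/D, Leader's choice at the node after M-H and at the node after M-T and at the node after M-T-In can never be reached regardless of what Follower does, so varying those choices leaves every outcome unchanged.
Holding the reachable choices fixed and varying the unreachable ones freely already gives 2 × 2 × 2 = 8 equivalent strategies.
No other strategy reproduces this row, so those 8 are the full class: C/Lo/k/In/E, C/Lo/k/In/D, C/Lo/k/Stay/E, C/Lo/k/Stay/D, C/Lo/f/In/E, C/Lo/f/In/D, C/Lo/f/Stay/E, C/Lo/f/Stay/D.

8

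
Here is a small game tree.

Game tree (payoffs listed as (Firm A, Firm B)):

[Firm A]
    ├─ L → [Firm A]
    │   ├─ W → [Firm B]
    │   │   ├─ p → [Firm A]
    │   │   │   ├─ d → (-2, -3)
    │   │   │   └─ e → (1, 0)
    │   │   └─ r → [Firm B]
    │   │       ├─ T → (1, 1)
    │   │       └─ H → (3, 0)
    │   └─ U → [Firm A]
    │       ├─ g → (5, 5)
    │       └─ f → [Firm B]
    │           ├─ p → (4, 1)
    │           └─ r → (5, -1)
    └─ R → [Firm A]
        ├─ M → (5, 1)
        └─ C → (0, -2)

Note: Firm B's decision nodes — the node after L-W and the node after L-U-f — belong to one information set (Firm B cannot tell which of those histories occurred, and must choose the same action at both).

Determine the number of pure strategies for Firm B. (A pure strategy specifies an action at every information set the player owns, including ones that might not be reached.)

4

Firm B owns the information set {L-W, L-U-f} with actions {p, r} — two choices.
Firm B owns the node after L-W-r with actions {T, H} — two choices.
A pure strategy fixes one action at each information set independently, so the count is the product 2 × 2 = 4.
(For reference, Firm A has 32 pure strategies, giving a 4×32 normal-form matrix.)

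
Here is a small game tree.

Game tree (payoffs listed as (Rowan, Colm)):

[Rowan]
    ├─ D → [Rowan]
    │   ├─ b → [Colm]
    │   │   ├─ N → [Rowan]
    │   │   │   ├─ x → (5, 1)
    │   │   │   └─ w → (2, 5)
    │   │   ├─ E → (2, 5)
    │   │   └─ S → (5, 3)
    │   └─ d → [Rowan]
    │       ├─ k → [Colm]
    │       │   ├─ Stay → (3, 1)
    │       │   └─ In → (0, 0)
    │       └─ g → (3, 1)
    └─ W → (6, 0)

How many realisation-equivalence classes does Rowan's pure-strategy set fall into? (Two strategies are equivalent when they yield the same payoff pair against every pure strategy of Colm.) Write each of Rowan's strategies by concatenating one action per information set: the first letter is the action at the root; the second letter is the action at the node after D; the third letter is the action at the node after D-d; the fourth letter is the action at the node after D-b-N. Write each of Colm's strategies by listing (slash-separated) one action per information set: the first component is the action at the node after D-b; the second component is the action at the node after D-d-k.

5

Rowan has 16 pure strategies: Dbkx, Dbkw, Dbgx, Dbgw, Ddkx, Ddkw, Ddgx, Ddgw, Wbkx, Wbkw, Wbgx, Wbgw, Wdkx, Wdkw, Wdgx, Wdgw. Columns: N/Stay, N/In, E/Stay, E/In, S/Stay, S/In.
{Dbkx, Dbgx} → row (5,1) (5,1) (2,5) (2,5) (5,3) (5,3)
{Dbkw, Dbgw} → row (2,5) (2,5) (2,5) (2,5) (5,3) (5,3)
{Ddkx, Ddkw} → row (3,1) (0,0) (3,1) (0,0) (3,1) (0,0)
{Ddgx, Ddgw} → row (3,1) (3,1) (3,1) (3,1) (3,1) (3,1)
{Wbkx, Wbkw, Wbgx, Wbgw, Wdkx, Wdkw, Wdgx, Wdgw} → row (6,0) (6,0) (6,0) (6,0) (6,0) (6,0)
That's 5 distinct rows out of 16 strategies.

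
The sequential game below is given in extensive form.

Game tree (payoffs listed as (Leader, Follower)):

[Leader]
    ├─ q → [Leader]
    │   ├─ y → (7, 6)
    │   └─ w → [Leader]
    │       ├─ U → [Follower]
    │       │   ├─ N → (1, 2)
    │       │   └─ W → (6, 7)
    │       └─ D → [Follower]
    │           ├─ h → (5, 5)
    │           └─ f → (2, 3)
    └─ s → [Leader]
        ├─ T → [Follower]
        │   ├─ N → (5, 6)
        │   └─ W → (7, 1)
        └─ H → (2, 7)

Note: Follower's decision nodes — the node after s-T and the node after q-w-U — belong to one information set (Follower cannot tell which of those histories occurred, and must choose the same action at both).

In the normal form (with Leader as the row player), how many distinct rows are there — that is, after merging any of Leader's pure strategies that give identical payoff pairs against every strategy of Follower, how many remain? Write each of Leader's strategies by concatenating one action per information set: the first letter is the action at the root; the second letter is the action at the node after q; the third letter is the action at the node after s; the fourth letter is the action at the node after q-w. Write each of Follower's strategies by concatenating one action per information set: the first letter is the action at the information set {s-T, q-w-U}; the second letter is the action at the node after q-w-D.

5

Leader has 16 pure strategies: qyTU, qyTD, qyHU, qyHD, qwTU, qwTD, qwHU, qwHD, syTU, syTD, syHU, syHD, swTU, swTD, swHU, swHD. Columns: Nh, Nf, Wh, Wf.
{qyTU, qyTD, qyHU, qyHD} → row (7,6) (7,6) (7,6) (7,6)
{qwTU, qwHU} → row (1,2) (1,2) (6,7) (6,7)
{qwTD, qwHD} → row (5,5) (2,3) (5,5) (2,3)
{syTU, syTD, swTU, swTD} → row (5,6) (5,6) (7,1) (7,1)
{syHU, syHD, swHU, swHD} → row (2,7) (2,7) (2,7) (2,7)
That's 5 distinct rows out of 16 strategies.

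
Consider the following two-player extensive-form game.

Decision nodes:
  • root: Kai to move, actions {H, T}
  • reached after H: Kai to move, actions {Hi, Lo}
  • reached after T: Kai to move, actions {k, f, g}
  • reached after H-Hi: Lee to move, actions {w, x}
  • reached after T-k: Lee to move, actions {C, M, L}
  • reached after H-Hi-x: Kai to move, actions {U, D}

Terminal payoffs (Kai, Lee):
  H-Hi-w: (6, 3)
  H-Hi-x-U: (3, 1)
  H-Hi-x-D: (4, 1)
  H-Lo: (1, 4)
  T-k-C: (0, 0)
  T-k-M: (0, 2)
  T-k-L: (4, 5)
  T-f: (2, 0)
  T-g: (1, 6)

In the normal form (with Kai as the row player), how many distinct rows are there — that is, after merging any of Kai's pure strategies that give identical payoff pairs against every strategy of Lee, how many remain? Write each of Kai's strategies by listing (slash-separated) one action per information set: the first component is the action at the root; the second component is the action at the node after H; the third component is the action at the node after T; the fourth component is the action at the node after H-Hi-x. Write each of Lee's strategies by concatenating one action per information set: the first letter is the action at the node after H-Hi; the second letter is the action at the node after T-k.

6

Kai has 24 pure strategies: H/Hi/k/U, H/Hi/k/D, H/Hi/f/U, H/Hi/f/D, H/Hi/g/U, H/Hi/g/D, H/Lo/k/U, H/Lo/k/D, H/Lo/f/U, H/Lo/f/D, H/Lo/g/U, H/Lo/g/D, T/Hi/k/U, T/Hi/k/D, T/Hi/f/U, T/Hi/f/D, T/Hi/g/U, T/Hi/g/D, T/Lo/k/U, T/Lo/k/D, T/Lo/f/U, T/Lo/f/D, T/Lo/g/U, T/Lo/g/D. Columns: wC, wM, wL, xC, xM, xL.
{H/Hi/k/U, H/Hi/f/U, H/Hi/g/U} → row (6,3) (6,3) (6,3) (3,1) (3,1) (3,1)
{H/Hi/k/D, H/Hi/f/D, H/Hi/g/D} → row (6,3) (6,3) (6,3) (4,1) (4,1) (4,1)
{H/Lo/k/U, H/Lo/k/D, H/Lo/f/U, H/Lo/f/D, H/Lo/g/U, H/Lo/g/D} → row (1,4) (1,4) (1,4) (1,4) (1,4) (1,4)
{T/Hi/k/U, T/Hi/k/D, T/Lo/k/U, T/Lo/k/D} → row (0,0) (0,2) (4,5) (0,0) (0,2) (4,5)
{T/Hi/f/U, T/Hi/f/D, T/Lo/f/U, T/Lo/f/D} → row (2,0) (2,0) (2,0) (2,0) (2,0) (2,0)
{T/Hi/g/U, T/Hi/g/D, T/Lo/g/U, T/Lo/g/D} → row (1,6) (1,6) (1,6) (1,6) (1,6) (1,6)
That's 6 distinct rows out of 24 strategies.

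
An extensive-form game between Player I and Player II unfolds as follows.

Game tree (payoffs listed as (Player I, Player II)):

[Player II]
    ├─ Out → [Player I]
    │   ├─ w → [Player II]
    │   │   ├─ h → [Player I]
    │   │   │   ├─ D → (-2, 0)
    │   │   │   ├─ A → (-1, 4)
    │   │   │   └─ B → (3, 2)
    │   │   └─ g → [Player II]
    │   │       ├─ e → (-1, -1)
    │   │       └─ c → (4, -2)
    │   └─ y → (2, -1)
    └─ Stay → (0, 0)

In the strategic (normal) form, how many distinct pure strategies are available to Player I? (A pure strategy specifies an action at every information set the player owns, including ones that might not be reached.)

Player I owns the node after Out with actions {w, y} — two choices.
Player I owns the node after Out-w-h with actions {D, A, B} — three choices.
A pure strategy fixes one action at each information set independently, so the count is the product 2 × 3 = 6.

6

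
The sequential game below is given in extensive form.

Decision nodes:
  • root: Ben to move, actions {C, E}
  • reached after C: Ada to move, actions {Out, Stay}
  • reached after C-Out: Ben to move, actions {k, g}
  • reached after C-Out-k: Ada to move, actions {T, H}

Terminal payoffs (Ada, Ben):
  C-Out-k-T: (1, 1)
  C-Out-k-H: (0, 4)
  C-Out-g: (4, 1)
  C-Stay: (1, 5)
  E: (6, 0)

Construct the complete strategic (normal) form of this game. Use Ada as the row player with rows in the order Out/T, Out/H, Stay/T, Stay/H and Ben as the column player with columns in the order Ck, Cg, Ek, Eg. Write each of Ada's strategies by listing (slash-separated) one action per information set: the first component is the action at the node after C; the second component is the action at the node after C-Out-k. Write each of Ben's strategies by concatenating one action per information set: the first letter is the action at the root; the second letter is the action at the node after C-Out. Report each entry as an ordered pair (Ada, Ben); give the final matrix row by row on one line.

Row Out/T: Ck→(1,1), Cg→(4,1), Ek→(6,0), Eg→(6,0)
Row Out/H: Ck→(0,4), Cg→(4,1), Ek→(6,0), Eg→(6,0)
Row Stay/T: Ck→(1,5), Cg→(1,5), Ek→(6,0), Eg→(6,0)
Row Stay/H: Ck→(1,5), Cg→(1,5), Ek→(6,0), Eg→(6,0)

Out/T: (1,1) (4,1) (6,0) (6,0) | Out/H: (0,4) (4,1) (6,0) (6,0) | Stay/T: (1,5) (1,5) (6,0) (6,0) | Stay/H: (1,5) (1,5) (6,0) (6,0)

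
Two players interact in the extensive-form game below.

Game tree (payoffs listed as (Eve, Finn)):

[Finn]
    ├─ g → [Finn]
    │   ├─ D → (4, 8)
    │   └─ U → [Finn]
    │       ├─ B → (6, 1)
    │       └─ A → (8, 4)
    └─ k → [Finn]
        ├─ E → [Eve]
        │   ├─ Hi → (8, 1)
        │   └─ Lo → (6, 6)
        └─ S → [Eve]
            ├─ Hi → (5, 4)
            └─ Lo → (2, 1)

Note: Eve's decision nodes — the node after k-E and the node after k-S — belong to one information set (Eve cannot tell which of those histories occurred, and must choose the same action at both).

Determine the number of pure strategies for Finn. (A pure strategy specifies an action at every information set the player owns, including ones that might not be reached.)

16

Finn owns the root with actions {g, k} — two choices.
Finn owns the node after g with actions {D, U} — two choices.
Finn owns the node after k with actions {E, S} — two choices.
Finn owns the node after g-U with actions {B, A} — two choices.
A pure strategy fixes one action at each information set independently, so the count is the product 2 × 2 × 2 × 2 = 16.
(For reference, Eve has 2 pure strategies, giving a 16×2 normal-form matrix.)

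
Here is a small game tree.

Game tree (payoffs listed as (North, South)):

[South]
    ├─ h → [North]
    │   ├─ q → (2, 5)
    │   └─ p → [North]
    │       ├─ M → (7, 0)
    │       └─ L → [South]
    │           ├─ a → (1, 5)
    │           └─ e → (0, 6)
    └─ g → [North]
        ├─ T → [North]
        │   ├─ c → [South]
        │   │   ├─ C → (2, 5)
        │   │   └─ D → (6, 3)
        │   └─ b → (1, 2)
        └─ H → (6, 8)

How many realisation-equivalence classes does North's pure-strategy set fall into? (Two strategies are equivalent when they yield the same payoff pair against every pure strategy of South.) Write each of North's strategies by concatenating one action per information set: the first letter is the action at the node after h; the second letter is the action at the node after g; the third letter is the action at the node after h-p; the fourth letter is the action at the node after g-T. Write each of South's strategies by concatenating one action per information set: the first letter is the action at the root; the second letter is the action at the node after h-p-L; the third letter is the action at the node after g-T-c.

North has 16 pure strategies: qTMc, qTMb, qTLc, qTLb, qHMc, qHMb, qHLc, qHLb, pTMc, pTMb, pTLc, pTLb, pHMc, pHMb, pHLc, pHLb. Columns: haC, haD, heC, heD, gaC, gaD, geC, geD.
{qTMc, qTLc} → row (2,5) (2,5) (2,5) (2,5) (2,5) (6,3) (2,5) (6,3)
{qTMb, qTLb} → row (2,5) (2,5) (2,5) (2,5) (1,2) (1,2) (1,2) (1,2)
{qHMc, qHMb, qHLc, qHLb} → row (2,5) (2,5) (2,5) (2,5) (6,8) (6,8) (6,8) (6,8)
{pTMc} → row (7,0) (7,0) (7,0) (7,0) (2,5) (6,3) (2,5) (6,3)
{pTMb} → row (7,0) (7,0) (7,0) (7,0) (1,2) (1,2) (1,2) (1,2)
{pTLc} → row (1,5) (1,5) (0,6) (0,6) (2,5) (6,3) (2,5) (6,3)
{pTLb} → row (1,5) (1,5) (0,6) (0,6) (1,2) (1,2) (1,2) (1,2)
{pHMc, pHMb} → row (7,0) (7,0) (7,0) (7,0) (6,8) (6,8) (6,8) (6,8)
{pHLc, pHLb} → row (1,5) (1,5) (0,6) (0,6) (6,8) (6,8) (6,8) (6,8)
That's 9 distinct rows out of 16 strategies.

9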